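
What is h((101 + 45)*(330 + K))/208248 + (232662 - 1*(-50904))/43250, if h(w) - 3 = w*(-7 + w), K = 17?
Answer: 18508469719103/1501121000 ≈ 12330.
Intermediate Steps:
h(w) = 3 + w*(-7 + w)
h((101 + 45)*(330 + K))/208248 + (232662 - 1*(-50904))/43250 = (3 + ((101 + 45)*(330 + 17))**2 - 7*(101 + 45)*(330 + 17))/208248 + (232662 - 1*(-50904))/43250 = (3 + (146*347)**2 - 1022*347)*(1/208248) + (232662 + 50904)*(1/43250) = (3 + 50662**2 - 7*50662)*(1/208248) + 283566*(1/43250) = (3 + 2566638244 - 354634)*(1/208248) + 141783/21625 = 2566283613*(1/208248) + 141783/21625 = 855427871/69416 + 141783/21625 = 18508469719103/1501121000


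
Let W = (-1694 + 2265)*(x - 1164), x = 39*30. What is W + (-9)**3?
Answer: 2697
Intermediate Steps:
x = 1170
W = 3426 (W = (-1694 + 2265)*(1170 - 1164) = 571*6 = 3426)
W + (-9)**3 = 3426 + (-9)**3 = 3426 - 729 = 2697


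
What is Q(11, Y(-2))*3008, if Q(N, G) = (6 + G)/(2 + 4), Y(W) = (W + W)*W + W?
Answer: 6016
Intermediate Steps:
Y(W) = W + 2*W² (Y(W) = (2*W)*W + W = 2*W² + W = W + 2*W²)
Q(N, G) = 1 + G/6 (Q(N, G) = (6 + G)/6 = (6 + G)*(⅙) = 1 + G/6)
Q(11, Y(-2))*3008 = (1 + (-2*(1 + 2*(-2)))/6)*3008 = (1 + (-2*(1 - 4))/6)*3008 = (1 + (-2*(-3))/6)*3008 = (1 + (⅙)*6)*3008 = (1 + 1)*3008 = 2*3008 = 6016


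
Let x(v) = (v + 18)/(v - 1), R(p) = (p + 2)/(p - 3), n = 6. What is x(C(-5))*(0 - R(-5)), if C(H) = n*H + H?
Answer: -17/96 ≈ -0.17708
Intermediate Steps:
R(p) = (2 + p)/(-3 + p)
C(H) = 7*H (C(H) = 6*H + H = 7*H)
x(v) = (18 + v)/(-1 + v)
x(C(-5))*(0 - R(-5)) = ((18 + 7*(-5))/(-1 + 7*(-5)))*(0 - (2 - 5)/(-3 - 5)) = ((18 - 35)/(-1 - 35))*(0 - (-3)/(-8)) = (-17/(-36))*(0 - (-1)*(-3)/8) = (-1/36*(-17))*(0 - 1*3/8) = 17*(0 - 3/8)/36 = (17/36)*(-3/8) = -17/96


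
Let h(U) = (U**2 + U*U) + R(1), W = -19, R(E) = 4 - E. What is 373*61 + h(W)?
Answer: 23478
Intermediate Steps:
h(U) = 3 + 2*U**2 (h(U) = (U**2 + U*U) + (4 - 1*1) = (U**2 + U**2) + (4 - 1) = 2*U**2 + 3 = 3 + 2*U**2)
373*61 + h(W) = 373*61 + (3 + 2*(-19)**2) = 22753 + (3 + 2*361) = 22753 + (3 + 722) = 22753 + 725 = 23478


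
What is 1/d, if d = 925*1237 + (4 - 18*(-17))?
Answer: 1/1144535 ≈ 8.7372e-7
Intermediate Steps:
d = 1144535 (d = 1144225 + (4 + 306) = 1144225 + 310 = 1144535)
1/d = 1/1144535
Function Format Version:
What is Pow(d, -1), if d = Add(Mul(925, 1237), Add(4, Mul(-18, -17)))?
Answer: Rational(1, 1144535) ≈ 8.7372e-7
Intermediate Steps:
d = 1144535 (d = Add(1144225, Add(4, 306)) = Add(1144225, 310) = 1144535)
Pow(d, -1) = Pow(1144535, -1) = Rational(1, 1144535)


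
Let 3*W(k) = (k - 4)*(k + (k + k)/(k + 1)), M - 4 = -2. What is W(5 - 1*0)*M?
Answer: 40/9 ≈ 4.4444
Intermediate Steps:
M = 2 (M = 4 - 2 = 2)
W(k) = (-4 + k)*(k + 2*k/(1 + k))/3 (W(k) = ((k - 4)*(k + (k + k)/(k + 1)))/3 = ((-4 + k)*(k + (2*k)/(1 + k)))/3 = ((-4 + k)*(k + 2*k/(1 + k)))/3 = (-4 + k)*(k + 2*k/(1 + k))/3)
W(5 - 1*0)*M = ((5 - 1*0)*(-12 + (5 - 1*0)² - (5 - 1*0))/(3*(1 + (5 - 1*0))))*2 = ((5 + 0)*(-12 + (5 + 0)² - (5 + 0))/(3*(1 + (5 + 0))))*2 = ((⅓)*5*(-12 + 5² - 1*5)/(1 + 5))*2 = ((⅓)*5*(-12 + 25 - 5)/6)*2 = ((⅓)*5*(⅙)*8)*2 = (20/9)*2 = 40/9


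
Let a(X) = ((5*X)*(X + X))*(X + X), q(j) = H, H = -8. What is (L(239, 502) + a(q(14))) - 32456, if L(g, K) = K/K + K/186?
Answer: -3970384/93 ≈ -42692.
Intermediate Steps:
q(j) = -8
L(g, K) = 1 + K/186 (L(g, K) = 1 + K*(1/186) = 1 + K/186)
a(X) = 20*X³ (a(X) = ((5*X)*(2*X))*(2*X) = (10*X²)*(2*X) = 20*X³)
(L(239, 502) + a(q(14))) - 32456 = ((1 + (1/186)*502) + 20*(-8)³) - 32456 = ((1 + 251/93) + 20*(-512)) - 32456 = (344/93 - 10240) - 32456 = -951976/93 - 32456 = -3970384/93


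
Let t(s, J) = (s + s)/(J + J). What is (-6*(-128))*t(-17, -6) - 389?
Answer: 1787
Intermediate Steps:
t(s, J) = s/J (t(s, J) = (2*s)/((2*J)) = (2*s)*(1/(2*J)) = s/J)
(-6*(-128))*t(-17, -6) - 389 = (-6*(-128))*(-17/(-6)) - 389 = 768*(-17*(-⅙)) - 389 = 768*(17/6) - 389 = 2176 - 389 = 1787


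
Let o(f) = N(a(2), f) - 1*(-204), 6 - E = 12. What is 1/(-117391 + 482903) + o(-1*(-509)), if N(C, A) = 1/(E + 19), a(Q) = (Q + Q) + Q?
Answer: 969703349/4751656 ≈ 204.08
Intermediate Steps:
E = -6 (E = 6 - 1*12 = 6 - 12 = -6)
a(Q) = 3*Q (a(Q) = 2*Q + Q = 3*Q)
N(C, A) = 1/13 (N(C, A) = 1/(-6 + 19) = 1/13)
o(f) = 2653/13 (o(f) = 1/13 - 1*(-204) = 1/13 + 204 = 2653/13)
1/(-117391 + 482903) + o(-1*(-509)) = 1/(-117391 + 482903) + 2653/13 = 1/365512 + 2653/13 = 969703349/4751656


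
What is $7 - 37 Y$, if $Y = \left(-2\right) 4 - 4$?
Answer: $451$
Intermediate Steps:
$Y = -12$ ($Y = -8 - 4 = -12$)
$7 - 37 Y = 7 - -444 = 7 + 444 = 451$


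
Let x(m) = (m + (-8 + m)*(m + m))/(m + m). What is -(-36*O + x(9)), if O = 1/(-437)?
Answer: -1383/874 ≈ -1.5824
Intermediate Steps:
x(m) = (m + 2*m*(-8 + m))/(2*m) (x(m) = (m + (-8 + m)*(2*m))/((2*m)) = (m + 2*m*(-8 + m))*(1/(2*m)) = (m + 2*m*(-8 + m))/(2*m))
O = -1/437 ≈ -0.0022883
-(-36*O + x(9)) = -(-36*(-1/437) + (-15/2 + 9)) = -(36/437 + 3/2) = -1*1383/874 = -1383/874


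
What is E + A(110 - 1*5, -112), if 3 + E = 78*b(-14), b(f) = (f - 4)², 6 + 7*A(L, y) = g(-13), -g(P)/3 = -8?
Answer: 176901/7 ≈ 25272.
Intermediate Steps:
g(P) = 24 (g(P) = -3*(-8) = 24)
A(L, y) = 18/7 (A(L, y) = -6/7 + (⅐)*24 = -6/7 + 24/7 = 18/7)
b(f) = (-4 + f)²
E = 25269 (E = -3 + 78*(-4 - 14)² = -3 + 78*(-18)² = -3 + 78*324 = -3 + 25272 = 25269)
E + A(110 - 1*5, -112) = 25269 + 18/7 = 176901/7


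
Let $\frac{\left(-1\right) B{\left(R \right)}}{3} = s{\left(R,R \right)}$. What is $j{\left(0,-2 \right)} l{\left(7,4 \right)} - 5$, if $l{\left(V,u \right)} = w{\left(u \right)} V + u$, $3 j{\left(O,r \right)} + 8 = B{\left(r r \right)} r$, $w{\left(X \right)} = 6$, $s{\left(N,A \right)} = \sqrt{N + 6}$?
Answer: $- \frac{383}{3} + 92 \sqrt{10} \approx 163.26$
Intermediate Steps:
$s{\left(N,A \right)} = \sqrt{6 + N}$
$B{\left(R \right)} = - 3 \sqrt{6 + R}$
$j{\left(O,r \right)} = - \frac{8}{3} - r \sqrt{6 + r^{2}}$ ($j{\left(O,r \right)} = - \frac{8}{3} + \frac{- 3 \sqrt{6 + r r} r}{3} = - \frac{8}{3} + \frac{- 3 \sqrt{6 + r^{2}} r}{3} = - \frac{8}{3} + \frac{\left(-3\right) r \sqrt{6 + r^{2}}}{3} = - \frac{8}{3} - r \sqrt{6 + r^{2}}$)
$l{\left(V,u \right)} = u + 6 V$ ($l{\left(V,u \right)} = 6 V + u = u + 6 V$)
$j{\left(0,-2 \right)} l{\left(7,4 \right)} - 5 = \left(- \frac{8}{3} - - 2 \sqrt{6 + \left(-2\right)^{2}}\right) \left(4 + 6 \cdot 7\right) - 5 = \left(- \frac{8}{3} - - 2 \sqrt{6 + 4}\right) \left(4 + 42\right) - 5 = \left(- \frac{8}{3} - - 2 \sqrt{10}\right) 46 - 5 = \left(- \frac{8}{3} + 2 \sqrt{10}\right) 46 - 5 = \left(- \frac{368}{3} + 92 \sqrt{10}\right) - 5 = - \frac{383}{3} + 92 \sqrt{10}$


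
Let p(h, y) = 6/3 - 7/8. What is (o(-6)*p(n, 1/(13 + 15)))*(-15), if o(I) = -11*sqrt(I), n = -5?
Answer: 1485*I*sqrt(6)/8 ≈ 454.69*I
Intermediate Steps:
p(h, y) = 9/8 (p(h, y) = 6*(1/3) - 7*1/8 = 2 - 7/8 = 9/8)
(o(-6)*p(n, 1/(13 + 15)))*(-15) = (-11*I*sqrt(6)*(9/8))*(-15) = -99*I*sqrt(6)/8*(-15) = 1485*I*sqrt(6)/8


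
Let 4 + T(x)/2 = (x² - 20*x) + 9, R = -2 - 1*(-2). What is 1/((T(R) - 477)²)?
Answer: 1/218089 ≈ 4.5853e-6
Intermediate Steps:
R = 0 (R = -2 + 2 = 0)
T(x) = 10 - 40*x + 2*x² (T(x) = -8 + 2*((x² - 20*x) + 9) = -8 + 2*(9 + x² - 20*x) = -8 + (18 - 40*x + 2*x²) = 10 - 40*x + 2*x²)
1/((T(R) - 477)²) = 1/(((10 - 40*0 + 2*0²) - 477)²) = 1/(((10 + 0 + 2*0) - 477)²) = 1/(((10 + 0 + 0) - 477)²) = 1/((10 - 477)²) = 1/((-467)²) = 1/218089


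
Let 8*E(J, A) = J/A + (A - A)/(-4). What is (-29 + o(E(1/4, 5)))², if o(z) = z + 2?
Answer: 18653761/25600 ≈ 728.66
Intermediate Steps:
E(J, A) = J/(8*A) (E(J, A) = (J/A + (A - A)/(-4))/8 = (J/A + 0*(-¼))/8 = (J/A + 0)/8 = (J/A)/8 = J/(8*A))
o(z) = 2 + z
(-29 + o(E(1/4, 5)))² = (-29 + (2 + (⅛)/(4*5)))² = (-29 + (2 + (⅛)*(¼)*(⅕)))² = (-29 + (2 + 1/160))² = (-29 + 321/160)² = (-4319/160)² = 18653761/25600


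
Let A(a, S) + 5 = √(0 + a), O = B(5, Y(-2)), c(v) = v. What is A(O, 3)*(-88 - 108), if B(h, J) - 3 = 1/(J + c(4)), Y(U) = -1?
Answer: 980 - 196*√30/3 ≈ 622.15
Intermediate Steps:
B(h, J) = 3 + 1/(4 + J) (B(h, J) = 3 + 1/(J + 4) = 3 + 1/(4 + J))
O = 10/3 (O = (13 + 3*(-1))/(4 - 1) = (13 - 3)/3 = (⅓)*10 = 10/3 ≈ 3.3333)
A(a, S) = -5 + √a (A(a, S) = -5 + √(0 + a) = -5 + √a)
A(O, 3)*(-88 - 108) = (-5 + √(10/3))*(-88 - 108) = (-5 + √30/3)*(-196) = 980 - 196*√30/3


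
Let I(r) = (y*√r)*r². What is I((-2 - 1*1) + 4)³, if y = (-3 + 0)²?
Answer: 729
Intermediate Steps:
y = 9 (y = (-3)² = 9)
I(r) = 9*r^(5/2) (I(r) = (9*√r)*r² = 9*r^(5/2))
I((-2 - 1*1) + 4)³ = (9*((-2 - 1*1) + 4)^(5/2))³ = (9*((-2 - 1) + 4)^(5/2))³ = (9*(-3 + 4)^(5/2))³ = (9*1^(5/2))³ = (9*1)³ = 9³ = 729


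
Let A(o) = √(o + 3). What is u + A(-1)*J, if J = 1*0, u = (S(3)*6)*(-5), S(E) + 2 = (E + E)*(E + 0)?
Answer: -480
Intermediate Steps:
A(o) = √(3 + o)
S(E) = -2 + 2*E² (S(E) = -2 + (E + E)*(E + 0) = -2 + (2*E)*E = -2 + 2*E²)
u = -480 (u = ((-2 + 2*3²)*6)*(-5) = ((-2 + 2*9)*6)*(-5) = ((-2 + 18)*6)*(-5) = (16*6)*(-5) = 96*(-5) = -480)
J = 0
u + A(-1)*J = -480 + √(3 - 1)*0 = -480 + √2*0 = -480 + 0 = -480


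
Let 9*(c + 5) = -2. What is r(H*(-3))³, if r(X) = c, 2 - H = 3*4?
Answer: -103823/729 ≈ -142.42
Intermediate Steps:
H = -10 (H = 2 - 3*4 = 2 - 1*12 = 2 - 12 = -10)
c = -47/9 (c = -5 + (⅑)*(-2) = -5 - 2/9 = -47/9 ≈ -5.2222)
r(X) = -47/9
r(H*(-3))³ = (-47/9)³ = -103823/729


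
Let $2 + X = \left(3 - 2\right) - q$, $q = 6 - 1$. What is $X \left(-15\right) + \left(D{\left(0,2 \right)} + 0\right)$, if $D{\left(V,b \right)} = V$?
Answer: $90$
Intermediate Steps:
$q = 5$
$X = -6$ ($X = -2 + \left(\left(3 - 2\right) - 5\right) = -2 + \left(1 - 5\right) = -2 - 4 = -6$)
$X \left(-15\right) + \left(D{\left(0,2 \right)} + 0\right) = \left(-6\right) \left(-15\right) + \left(0 + 0\right) = 90 + 0 = 90$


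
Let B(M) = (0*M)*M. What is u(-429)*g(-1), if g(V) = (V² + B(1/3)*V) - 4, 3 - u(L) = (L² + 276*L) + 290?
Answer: 197772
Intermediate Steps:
B(M) = 0 (B(M) = 0*M = 0)
u(L) = -287 - L² - 276*L (u(L) = 3 - ((L² + 276*L) + 290) = 3 - (290 + L² + 276*L) = 3 + (-290 - L² - 276*L) = -287 - L² - 276*L)
g(V) = -4 + V² (g(V) = (V² + 0*V) - 4 = (V² + 0) - 4 = V² - 4 = -4 + V²)
u(-429)*g(-1) = (-287 - 1*(-429)² - 276*(-429))*(-4 + (-1)²) = (-287 - 1*184041 + 118404)*(-4 + 1) = (-287 - 184041 + 118404)*(-3) = -65924*(-3) = 197772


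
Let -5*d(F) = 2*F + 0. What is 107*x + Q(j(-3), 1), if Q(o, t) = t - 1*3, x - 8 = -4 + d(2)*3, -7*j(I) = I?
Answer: 846/5 ≈ 169.20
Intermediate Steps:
d(F) = -2*F/5 (d(F) = -(2*F + 0)/5 = -2*F/5)
j(I) = -I/7
x = 8/5 (x = 8 + (-4 - ⅖*2*3) = 8 + (-4 - ⅘*3) = 8 + (-4 - 12/5) = 8 - 32/5 = 8/5 ≈ 1.6000)
Q(o, t) = -3 + t (Q(o, t) = t - 3 = -3 + t)
107*x + Q(j(-3), 1) = 107*(8/5) + (-3 + 1) = 856/5 - 2 = 846/5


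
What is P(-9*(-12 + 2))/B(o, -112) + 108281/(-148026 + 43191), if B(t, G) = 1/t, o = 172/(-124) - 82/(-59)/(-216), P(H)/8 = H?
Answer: -192582152249/191743215 ≈ -1004.4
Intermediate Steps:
P(H) = 8*H
o = -275267/197532 (o = 172*(-1/124) - 82*(-1/59)*(-1/216) = -43/31 + (82/59)*(-1/216) = -43/31 - 41/6372 = -275267/197532 ≈ -1.3935)
P(-9*(-12 + 2))/B(o, -112) + 108281/(-148026 + 43191) = (8*(-9*(-12 + 2)))/(1/(-275267/197532)) + 108281/(-148026 + 43191) = (8*(-9*(-10)))/(-197532/275267) + 108281/(-104835) = (8*90)*(-275267/197532) + 108281*(-1/104835) = 720*(-275267/197532) - 108281/104835 = -5505340/5487 - 108281/104835 = -192582152249/191743215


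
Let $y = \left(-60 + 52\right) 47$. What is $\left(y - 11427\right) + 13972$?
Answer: $2169$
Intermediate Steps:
$y = -376$ ($y = \left(-8\right) 47 = -376$)
$\left(y - 11427\right) + 13972 = \left(-376 - 11427\right) + 13972 = -11803 + 13972 = 2169$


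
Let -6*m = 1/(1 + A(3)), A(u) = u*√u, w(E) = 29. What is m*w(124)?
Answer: 29/156 - 29*√3/52 ≈ -0.78005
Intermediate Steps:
A(u) = u^(3/2)
m = -1/(6*(1 + 3*√3)) (m = -1/(6*(1 + 3^(3/2))) = -1/(6*(1 + 3*√3)) ≈ -0.026898)
m*w(124) = (1/156 - √3/52)*29 = 29/156 - 29*√3/52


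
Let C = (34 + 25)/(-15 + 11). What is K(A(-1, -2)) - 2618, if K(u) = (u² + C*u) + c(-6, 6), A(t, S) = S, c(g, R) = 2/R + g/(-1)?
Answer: -15469/6 ≈ -2578.2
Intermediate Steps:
c(g, R) = -g + 2/R (c(g, R) = 2/R + g*(-1) = 2/R - g = -g + 2/R)
C = -59/4 (C = 59/(-4) = 59*(-¼) = -59/4 ≈ -14.750)
K(u) = 19/3 + u² - 59*u/4 (K(u) = (u² - 59*u/4) + (-1*(-6) + 2/6) = (u² - 59*u/4) + (6 + 2*(⅙)) = (u² - 59*u/4) + (6 + ⅓) = (u² - 59*u/4) + 19/3 = 19/3 + u² - 59*u/4)
K(A(-1, -2)) - 2618 = (19/3 + (-2)² - 59/4*(-2)) - 2618 = (19/3 + 4 + 59/2) - 2618 = 239/6 - 2618 = -15469/6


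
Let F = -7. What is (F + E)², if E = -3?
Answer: 100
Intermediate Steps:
(F + E)² = (-7 - 3)² = (-10)² = 100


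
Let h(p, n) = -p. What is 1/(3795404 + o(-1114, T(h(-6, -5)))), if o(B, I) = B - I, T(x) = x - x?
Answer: 1/3794290 ≈ 2.6355e-7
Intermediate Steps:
T(x) = 0
1/(3795404 + o(-1114, T(h(-6, -5)))) = 1/(3795404 + (-1114 - 1*0)) = 1/(3795404 + (-1114 + 0)) = 1/(3795404 - 1114) = 1/3794290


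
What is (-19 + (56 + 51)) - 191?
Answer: -103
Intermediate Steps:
(-19 + (56 + 51)) - 191 = (-19 + 107) - 191 = 88 - 191 = -103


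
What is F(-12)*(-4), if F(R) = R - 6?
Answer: 72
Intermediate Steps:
F(R) = -6 + R
F(-12)*(-4) = (-6 - 12)*(-4) = -18*(-4) = 72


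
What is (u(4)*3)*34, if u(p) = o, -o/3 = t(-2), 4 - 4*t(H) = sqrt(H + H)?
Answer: -306 + 153*I ≈ -306.0 + 153.0*I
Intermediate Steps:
t(H) = 1 - sqrt(2)*sqrt(H)/4 (t(H) = 1 - sqrt(H + H)/4 = 1 - sqrt(2)*sqrt(H)/4)
o = -3 + 3*I/2 (o = -3*(1 - sqrt(2)*sqrt(-2)/4) = -3*(1 - sqrt(2)*I*sqrt(2)/4) = -3*(1 - I/2) = -3 + 3*I/2 ≈ -3.0 + 1.5*I)
u(p) = -3 + 3*I/2
(u(4)*3)*34 = ((-3 + 3*I/2)*3)*34 = (-9 + 9*I/2)*34 = -306 + 153*I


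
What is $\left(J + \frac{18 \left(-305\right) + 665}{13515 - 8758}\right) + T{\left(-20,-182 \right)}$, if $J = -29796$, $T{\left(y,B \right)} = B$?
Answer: $- \frac{142610171}{4757} \approx -29979.0$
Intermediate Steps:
$\left(J + \frac{18 \left(-305\right) + 665}{13515 - 8758}\right) + T{\left(-20,-182 \right)} = \left(-29796 + \frac{18 \left(-305\right) + 665}{13515 - 8758}\right) - 182 = \left(-29796 + \frac{-5490 + 665}{4757}\right) - 182 = \left(-29796 - \frac{4825}{4757}\right) - 182 = - \frac{141744397}{4757} - 182 = - \frac{142610171}{4757}$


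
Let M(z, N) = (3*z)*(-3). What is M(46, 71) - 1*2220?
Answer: -2634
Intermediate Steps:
M(z, N) = -9*z
M(46, 71) - 1*2220 = -9*46 - 1*2220 = -414 - 2220 = -2634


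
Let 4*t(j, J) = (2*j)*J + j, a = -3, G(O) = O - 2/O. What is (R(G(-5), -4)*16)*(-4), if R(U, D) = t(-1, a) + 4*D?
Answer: 944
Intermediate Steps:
t(j, J) = j/4 + J*j/2 (t(j, J) = ((2*j)*J + j)/4 = (2*J*j + j)/4 = (j + 2*J*j)/4 = j/4 + J*j/2)
R(U, D) = 5/4 + 4*D (R(U, D) = (1/4)*(-1)*(1 + 2*(-3)) + 4*D = (1/4)*(-1)*(1 - 6) + 4*D = (1/4)*(-1)*(-5) + 4*D = 5/4 + 4*D)
(R(G(-5), -4)*16)*(-4) = ((5/4 + 4*(-4))*16)*(-4) = ((5/4 - 16)*16)*(-4) = -59/4*16*(-4) = -236*(-4) = 944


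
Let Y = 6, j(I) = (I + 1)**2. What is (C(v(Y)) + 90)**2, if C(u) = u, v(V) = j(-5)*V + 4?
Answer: 36100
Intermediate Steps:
j(I) = (1 + I)**2
v(V) = 4 + 16*V (v(V) = (1 - 5)**2*V + 4 = (-4)**2*V + 4 = 16*V + 4 = 4 + 16*V)
(C(v(Y)) + 90)**2 = ((4 + 16*6) + 90)**2 = ((4 + 96) + 90)**2 = (100 + 90)**2 = 190**2 = 36100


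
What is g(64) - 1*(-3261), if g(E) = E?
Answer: 3325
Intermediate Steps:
g(64) - 1*(-3261) = 64 - 1*(-3261) = 64 + 3261 = 3325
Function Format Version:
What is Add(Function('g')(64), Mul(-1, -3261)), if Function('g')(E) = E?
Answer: 3325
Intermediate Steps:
Add(Function('g')(64), Mul(-1, -3261)) = Add(64, Mul(-1, -3261)) = Add(64, 3261) = 3325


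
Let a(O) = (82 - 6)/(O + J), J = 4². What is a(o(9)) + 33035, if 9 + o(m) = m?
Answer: 132159/4 ≈ 33040.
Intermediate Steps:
o(m) = -9 + m
J = 16
a(O) = 76/(16 + O) (a(O) = (82 - 6)/(O + 16) = 76/(16 + O))
a(o(9)) + 33035 = 76/(16 + (-9 + 9)) + 33035 = 76/(16 + 0) + 33035 = 76/16 + 33035 = 76*(1/16) + 33035 = 19/4 + 33035 = 132159/4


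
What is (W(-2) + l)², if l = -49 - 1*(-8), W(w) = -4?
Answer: 2025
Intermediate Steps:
l = -41 (l = -49 + 8 = -41)
(W(-2) + l)² = (-4 - 41)² = (-45)² = 2025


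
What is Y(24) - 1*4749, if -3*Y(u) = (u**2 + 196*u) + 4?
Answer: -19531/3 ≈ -6510.3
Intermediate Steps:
Y(u) = -4/3 - 196*u/3 - u**2/3 (Y(u) = -((u**2 + 196*u) + 4)/3 = -(4 + u**2 + 196*u)/3 = -4/3 - 196*u/3 - u**2/3)
Y(24) - 1*4749 = (-4/3 - 196/3*24 - 1/3*24**2) - 1*4749 = (-4/3 - 1568 - 1/3*576) - 4749 = (-4/3 - 1568 - 192) - 4749 = -5284/3 - 4749 = -19531/3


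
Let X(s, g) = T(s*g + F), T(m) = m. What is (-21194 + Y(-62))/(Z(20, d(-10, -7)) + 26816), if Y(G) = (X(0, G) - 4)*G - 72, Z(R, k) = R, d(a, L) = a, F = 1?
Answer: -5270/6709 ≈ -0.78551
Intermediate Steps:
X(s, g) = 1 + g*s (X(s, g) = s*g + 1 = g*s + 1 = 1 + g*s)
Y(G) = -72 - 3*G (Y(G) = ((1 + G*0) - 4)*G - 72 = ((1 + 0) - 4)*G - 72 = (1 - 4)*G - 72 = -3*G - 72 = -72 - 3*G)
(-21194 + Y(-62))/(Z(20, d(-10, -7)) + 26816) = (-21194 + (-72 - 3*(-62)))/(20 + 26816) = (-21194 + (-72 + 186))/26836 = (-21194 + 114)*(1/26836) = -21080*1/26836 = -5270/6709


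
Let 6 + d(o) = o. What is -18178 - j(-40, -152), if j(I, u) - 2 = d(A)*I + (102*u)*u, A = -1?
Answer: -2375068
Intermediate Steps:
d(o) = -6 + o
j(I, u) = 2 - 7*I + 102*u² (j(I, u) = 2 + ((-6 - 1)*I + (102*u)*u) = 2 + (-7*I + 102*u²) = 2 - 7*I + 102*u²)
-18178 - j(-40, -152) = -18178 - (2 - 7*(-40) + 102*(-152)²) = -18178 - (2 + 280 + 102*23104) = -18178 - (2 + 280 + 2356608) = -18178 - 1*2356890 = -18178 - 2356890 = -2375068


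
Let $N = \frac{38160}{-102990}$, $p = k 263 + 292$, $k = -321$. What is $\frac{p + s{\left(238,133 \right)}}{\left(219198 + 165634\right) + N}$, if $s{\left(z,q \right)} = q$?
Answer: $- \frac{144182567}{660563492} \approx -0.21827$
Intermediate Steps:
$p = -84131$ ($p = \left(-321\right) 263 + 292 = -84423 + 292 = -84131$)
$N = - \frac{1272}{3433}$ ($N = 38160 \left(- \frac{1}{102990}\right) = - \frac{1272}{3433} \approx -0.37052$)
$\frac{p + s{\left(238,133 \right)}}{\left(219198 + 165634\right) + N} = \frac{-84131 + 133}{\left(219198 + 165634\right) - \frac{1272}{3433}} = - \frac{83998}{384832 - \frac{1272}{3433}} = - \frac{83998}{\frac{1321126984}{3433}} = \left(-83998\right) \frac{3433}{1321126984} = - \frac{144182567}{660563492}$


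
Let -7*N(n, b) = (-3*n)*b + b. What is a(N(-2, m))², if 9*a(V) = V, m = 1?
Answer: 1/81 ≈ 0.012346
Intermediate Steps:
N(n, b) = -b/7 + 3*b*n/7 (N(n, b) = -((-3*n)*b + b)/7 = -(-3*b*n + b)/7 = -(b - 3*b*n)/7 = -b/7 + 3*b*n/7)
a(V) = V/9
a(N(-2, m))² = (((⅐)*1*(-1 + 3*(-2)))/9)² = (((⅐)*1*(-1 - 6))/9)² = (((⅐)*1*(-7))/9)² = ((⅑)*(-1))² = (-⅑)² = 1/81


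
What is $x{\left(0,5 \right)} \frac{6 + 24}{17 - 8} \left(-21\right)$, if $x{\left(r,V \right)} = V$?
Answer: $-350$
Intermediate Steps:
$x{\left(0,5 \right)} \frac{6 + 24}{17 - 8} \left(-21\right) = 5 \frac{6 + 24}{17 - 8} \left(-21\right) = 5 \cdot \frac{30}{9} \left(-21\right) = 5 \cdot 30 \cdot \frac{1}{9} \left(-21\right) = 5 \cdot \frac{10}{3} \left(-21\right) = \frac{50}{3} \left(-21\right) = -350$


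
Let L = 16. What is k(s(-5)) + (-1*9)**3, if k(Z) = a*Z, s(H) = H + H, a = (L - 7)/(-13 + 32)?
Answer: -13941/19 ≈ -733.74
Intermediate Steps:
a = 9/19 (a = (16 - 7)/(-13 + 32) = 9/19 ≈ 0.47368)
s(H) = 2*H
k(Z) = 9*Z/19
k(s(-5)) + (-1*9)**3 = 9*(2*(-5))/19 + (-1*9)**3 = (9/19)*(-10) + (-9)**3 = -90/19 - 729 = -13941/19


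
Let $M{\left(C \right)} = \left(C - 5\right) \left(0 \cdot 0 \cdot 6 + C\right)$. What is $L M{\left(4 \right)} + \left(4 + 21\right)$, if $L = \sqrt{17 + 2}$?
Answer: $25 - 4 \sqrt{19} \approx 7.5644$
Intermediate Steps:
$M{\left(C \right)} = C \left(-5 + C\right)$ ($M{\left(C \right)} = \left(-5 + C\right) \left(0 \cdot 6 + C\right) = \left(-5 + C\right) \left(0 + C\right) = \left(-5 + C\right) C = C \left(-5 + C\right)$)
$L = \sqrt{19} \approx 4.3589$
$L M{\left(4 \right)} + \left(4 + 21\right) = \sqrt{19} \cdot 4 \left(-5 + 4\right) + \left(4 + 21\right) = \sqrt{19} \cdot 4 \left(-1\right) + 25 = \sqrt{19} \left(-4\right) + 25 = - 4 \sqrt{19} + 25 = 25 - 4 \sqrt{19}$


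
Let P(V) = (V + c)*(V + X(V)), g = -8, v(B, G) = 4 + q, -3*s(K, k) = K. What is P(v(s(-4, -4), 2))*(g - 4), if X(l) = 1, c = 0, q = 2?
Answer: -504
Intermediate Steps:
s(K, k) = -K/3
v(B, G) = 6 (v(B, G) = 4 + 2 = 6)
P(V) = V*(1 + V) (P(V) = (V + 0)*(V + 1) = V*(1 + V))
P(v(s(-4, -4), 2))*(g - 4) = (6*(1 + 6))*(-8 - 4) = (6*7)*(-12) = 42*(-12) = -504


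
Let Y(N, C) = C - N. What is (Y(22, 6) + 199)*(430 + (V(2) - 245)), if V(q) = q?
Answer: 34221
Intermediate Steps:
(Y(22, 6) + 199)*(430 + (V(2) - 245)) = ((6 - 1*22) + 199)*(430 + (2 - 245)) = ((6 - 22) + 199)*(430 - 243) = (-16 + 199)*187 = 183*187 = 34221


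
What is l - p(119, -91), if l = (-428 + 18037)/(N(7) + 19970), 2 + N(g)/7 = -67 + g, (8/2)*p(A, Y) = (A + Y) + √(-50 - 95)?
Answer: -119143/19536 - I*√145/4 ≈ -6.0986 - 3.0104*I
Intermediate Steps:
p(A, Y) = A/4 + Y/4 + I*√145/4 (p(A, Y) = ((A + Y) + √(-50 - 95))/4 = ((A + Y) + √(-145))/4 = ((A + Y) + I*√145)/4 = (A + Y + I*√145)/4 = A/4 + Y/4 + I*√145/4)
N(g) = -483 + 7*g (N(g) = -14 + 7*(-67 + g) = -14 + (-469 + 7*g) = -483 + 7*g)
l = 17609/19536 (l = (-428 + 18037)/((-483 + 7*7) + 19970) = 17609/((-483 + 49) + 19970) = 17609/(-434 + 19970) = 17609/19536 ≈ 0.90136)
l - p(119, -91) = 17609/19536 - ((¼)*119 + (¼)*(-91) + I*√145/4) = 17609/19536 - (119/4 - 91/4 + I*√145/4) = 17609/19536 - (7 + I*√145/4) = 17609/19536 + (-7 - I*√145/4) = -119143/19536 - I*√145/4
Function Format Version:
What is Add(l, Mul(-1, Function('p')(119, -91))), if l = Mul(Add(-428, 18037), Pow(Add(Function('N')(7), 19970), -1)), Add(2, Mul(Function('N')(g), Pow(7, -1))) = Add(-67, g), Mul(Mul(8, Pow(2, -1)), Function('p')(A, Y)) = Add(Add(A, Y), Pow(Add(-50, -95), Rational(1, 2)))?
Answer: Add(Rational(-119143, 19536), Mul(Rational(-1, 4), I, Pow(145, Rational(1, 2)))) ≈ Add(-6.0986, Mul(-3.0104, I))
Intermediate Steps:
Function('p')(A, Y) = Add(Mul(Rational(1, 4), A), Mul(Rational(1, 4), Y), Mul(Rational(1, 4), I, Pow(145, Rational(1, 2)))) (Function('p')(A, Y) = Mul(Rational(1, 4), Add(Add(A, Y), Pow(Add(-50, -95), Rational(1, 2)))) = Mul(Rational(1, 4), Add(Add(A, Y), Pow(-145, Rational(1, 2)))) = Mul(Rational(1, 4), Add(Add(A, Y), Mul(I, Pow(145, Rational(1, 2))))) = Mul(Rational(1, 4), Add(A, Y, Mul(I, Pow(145, Rational(1, 2))))) = Add(Mul(Rational(1, 4), A), Mul(Rational(1, 4), Y), Mul(Rational(1, 4), I, Pow(145, Rational(1, 2)))))
Function('N')(g) = Add(-483, Mul(7, g)) (Function('N')(g) = Add(-14, Mul(7, Add(-67, g))) = Add(-14, Add(-469, Mul(7, g))) = Add(-483, Mul(7, g)))
l = Rational(17609, 19536) (l = Mul(Add(-428, 18037), Pow(Add(Add(-483, Mul(7, 7)), 19970), -1)) = Mul(17609, Pow(Add(Add(-483, 49), 19970), -1)) = Mul(17609, Pow(Add(-434, 19970), -1)) = Mul(17609, Pow(19536, -1)) = Mul(17609, Rational(1, 19536)) = Rational(17609, 19536) ≈ 0.90136)
Add(l, Mul(-1, Function('p')(119, -91))) = Add(Rational(17609, 19536), Mul(-1, Add(Mul(Rational(1, 4), 119), Mul(Rational(1, 4), -91), Mul(Rational(1, 4), I, Pow(145, Rational(1, 2)))))) = Add(Rational(17609, 19536), Mul(-1, Add(Rational(119, 4), Rational(-91, 4), Mul(Rational(1, 4), I, Pow(145, Rational(1, 2)))))) = Add(Rational(17609, 19536), Mul(-1, Add(7, Mul(Rational(1, 4), I, Pow(145, Rational(1, 2)))))) = Add(Rational(17609, 19536), Add(-7, Mul(Rational(-1, 4), I, Pow(145, Rational(1, 2))))) = Add(Rational(-119143, 19536), Mul(Rational(-1, 4), I, Pow(145, Rational(1, 2))))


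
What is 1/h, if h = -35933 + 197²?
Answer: 1/2876 ≈ 0.00034771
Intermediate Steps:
h = 2876 (h = -35933 + 38809 = 2876)
1/h = 1/2876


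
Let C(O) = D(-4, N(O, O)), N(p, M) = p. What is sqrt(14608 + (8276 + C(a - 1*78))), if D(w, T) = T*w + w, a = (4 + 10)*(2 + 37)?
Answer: 4*sqrt(1313) ≈ 144.94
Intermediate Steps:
a = 546 (a = 14*39 = 546)
D(w, T) = w + T*w
C(O) = -4 - 4*O (C(O) = -4*(1 + O) = -4 - 4*O)
sqrt(14608 + (8276 + C(a - 1*78))) = sqrt(14608 + (8276 + (-4 - 4*(546 - 1*78)))) = sqrt(14608 + (8276 + (-4 - 4*(546 - 78)))) = sqrt(14608 + (8276 + (-4 - 4*468))) = sqrt(14608 + (8276 + (-4 - 1872))) = sqrt(14608 + (8276 - 1876)) = sqrt(14608 + 6400) = sqrt(21008) = 4*sqrt(1313)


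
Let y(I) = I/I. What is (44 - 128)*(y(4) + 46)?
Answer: -3948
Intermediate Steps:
y(I) = 1
(44 - 128)*(y(4) + 46) = (44 - 128)*(1 + 46) = -84*47 = -3948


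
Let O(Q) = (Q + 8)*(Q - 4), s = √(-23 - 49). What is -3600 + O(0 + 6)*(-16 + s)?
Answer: -4048 + 168*I*√2 ≈ -4048.0 + 237.59*I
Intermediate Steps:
s = 6*I*√2 (s = √(-72) = 6*I*√2 ≈ 8.4853*I)
O(Q) = (-4 + Q)*(8 + Q) (O(Q) = (8 + Q)*(-4 + Q) = (-4 + Q)*(8 + Q))
-3600 + O(0 + 6)*(-16 + s) = -3600 + (-32 + (0 + 6)² + 4*(0 + 6))*(-16 + 6*I*√2) = -3600 + (-32 + 6² + 4*6)*(-16 + 6*I*√2) = -3600 + (-32 + 36 + 24)*(-16 + 6*I*√2) = -3600 + 28*(-16 + 6*I*√2) = -3600 + (-448 + 168*I*√2) = -4048 + 168*I*√2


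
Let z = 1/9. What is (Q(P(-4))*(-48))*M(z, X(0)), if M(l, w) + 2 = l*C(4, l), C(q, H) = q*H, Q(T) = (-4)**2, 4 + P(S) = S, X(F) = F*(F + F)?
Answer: 40448/27 ≈ 1498.1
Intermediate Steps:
X(F) = 2*F**2 (X(F) = F*(2*F) = 2*F**2)
P(S) = -4 + S
Q(T) = 16
C(q, H) = H*q
z = 1/9 ≈ 0.11111
M(l, w) = -2 + 4*l**2 (M(l, w) = -2 + l*(l*4) = -2 + l*(4*l) = -2 + 4*l**2)
(Q(P(-4))*(-48))*M(z, X(0)) = (16*(-48))*(-2 + 4*(1/9)**2) = -768*(-2 + 4*(1/81)) = -768*(-2 + 4/81) = -768*(-158/81) = 40448/27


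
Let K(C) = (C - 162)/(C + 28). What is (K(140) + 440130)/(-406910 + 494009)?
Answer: 36970909/7316316 ≈ 5.0532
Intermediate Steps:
K(C) = (-162 + C)/(28 + C)
(K(140) + 440130)/(-406910 + 494009) = ((-162 + 140)/(28 + 140) + 440130)/(-406910 + 494009) = (-22/168 + 440130)/87099 = ((1/168)*(-22) + 440130)*(1/87099) = (-11/84 + 440130)*(1/87099) = (36970909/84)*(1/87099) = 36970909/7316316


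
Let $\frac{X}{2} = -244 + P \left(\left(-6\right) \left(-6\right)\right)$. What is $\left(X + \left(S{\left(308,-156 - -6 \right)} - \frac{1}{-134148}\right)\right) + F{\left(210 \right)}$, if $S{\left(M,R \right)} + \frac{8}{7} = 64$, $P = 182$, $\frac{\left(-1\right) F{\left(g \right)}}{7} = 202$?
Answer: $\frac{1511158057}{134148} \approx 11265.0$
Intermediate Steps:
$F{\left(g \right)} = -1414$ ($F{\left(g \right)} = \left(-7\right) 202 = -1414$)
$S{\left(M,R \right)} = \frac{440}{7}$ ($S{\left(M,R \right)} = - \frac{8}{7} + 64 = \frac{440}{7}$)
$X = 12616$ ($X = 2 \left(-244 + 182 \left(\left(-6\right) \left(-6\right)\right)\right) = 2 \left(-244 + 182 \cdot 36\right) = 2 \left(-244 + 6552\right) = 2 \cdot 6308 = 12616$)
$\left(X + \left(S{\left(308,-156 - -6 \right)} - \frac{1}{-134148}\right)\right) + F{\left(210 \right)} = \left(12616 + \left(\frac{440}{7} - \frac{1}{-134148}\right)\right) - 1414 = \left(12616 + \left(\frac{440}{7} - - \frac{1}{134148}\right)\right) - 1414 = \left(12616 + \left(\frac{440}{7} + \frac{1}{134148}\right)\right) - 1414 = \left(12616 + \frac{8432161}{134148}\right) - 1414 = \frac{1700843329}{134148} - 1414 = \frac{1511158057}{134148}$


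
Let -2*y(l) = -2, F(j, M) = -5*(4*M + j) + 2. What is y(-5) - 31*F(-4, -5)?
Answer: -3781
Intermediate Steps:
F(j, M) = 2 - 20*M - 5*j (F(j, M) = -5*(j + 4*M) + 2 = (-20*M - 5*j) + 2 = 2 - 20*M - 5*j)
y(l) = 1 (y(l) = -1/2*(-2) = 1)
y(-5) - 31*F(-4, -5) = 1 - 31*(2 - 20*(-5) - 5*(-4)) = 1 - 31*(2 + 100 + 20) = 1 - 31*122 = 1 - 3782 = -3781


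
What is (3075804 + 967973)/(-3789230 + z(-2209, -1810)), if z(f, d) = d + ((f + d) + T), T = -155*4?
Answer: -4043777/3795679 ≈ -1.0654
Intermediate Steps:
T = -620
z(f, d) = -620 + f + 2*d (z(f, d) = d + ((f + d) - 620) = d + ((d + f) - 620) = d + (-620 + d + f) = -620 + f + 2*d)
(3075804 + 967973)/(-3789230 + z(-2209, -1810)) = (3075804 + 967973)/(-3789230 + (-620 - 2209 + 2*(-1810))) = 4043777/(-3789230 + (-620 - 2209 - 3620)) = 4043777/(-3789230 - 6449) = 4043777/(-3795679) = 4043777*(-1/3795679) = -4043777/3795679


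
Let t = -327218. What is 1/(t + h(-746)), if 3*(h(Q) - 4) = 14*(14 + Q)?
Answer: -1/330630 ≈ -3.0245e-6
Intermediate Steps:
h(Q) = 208/3 + 14*Q/3 (h(Q) = 4 + (14*(14 + Q))/3 = 4 + (196 + 14*Q)/3 = 4 + (196/3 + 14*Q/3) = 208/3 + 14*Q/3)
1/(t + h(-746)) = 1/(-327218 + (208/3 + (14/3)*(-746))) = 1/(-327218 + (208/3 - 10444/3)) = 1/(-327218 - 3412) = 1/(-330630) = -1/330630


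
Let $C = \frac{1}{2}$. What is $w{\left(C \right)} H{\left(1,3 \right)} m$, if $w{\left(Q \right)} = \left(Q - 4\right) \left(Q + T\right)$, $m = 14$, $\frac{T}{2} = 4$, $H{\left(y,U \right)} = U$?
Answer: $- \frac{2499}{2} \approx -1249.5$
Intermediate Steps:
$T = 8$ ($T = 2 \cdot 4 = 8$)
$C = \frac{1}{2} \approx 0.5$
$w{\left(Q \right)} = \left(-4 + Q\right) \left(8 + Q\right)$ ($w{\left(Q \right)} = \left(Q - 4\right) \left(Q + 8\right) = \left(-4 + Q\right) \left(8 + Q\right)$)
$w{\left(C \right)} H{\left(1,3 \right)} m = \left(-32 + \left(\frac{1}{2}\right)^{2} + 4 \cdot \frac{1}{2}\right) 3 \cdot 14 = \left(-32 + \frac{1}{4} + 2\right) 3 \cdot 14 = \left(- \frac{119}{4}\right) 3 \cdot 14 = \left(- \frac{357}{4}\right) 14 = - \frac{2499}{2}$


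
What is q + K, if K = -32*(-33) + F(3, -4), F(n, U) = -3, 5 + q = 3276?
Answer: 4324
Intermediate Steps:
q = 3271 (q = -5 + 3276 = 3271)
K = 1053 (K = -32*(-33) - 3 = 1056 - 3 = 1053)
q + K = 3271 + 1053 = 4324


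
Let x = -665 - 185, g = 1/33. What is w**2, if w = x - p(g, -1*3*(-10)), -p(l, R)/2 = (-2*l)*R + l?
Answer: 793436224/1089 ≈ 7.2859e+5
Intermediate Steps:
g = 1/33 ≈ 0.030303
p(l, R) = -2*l + 4*R*l (p(l, R) = -2*((-2*l)*R + l) = -2*(-2*R*l + l) = -2*(l - 2*R*l) = -2*l + 4*R*l)
x = -850
w = -28168/33 (w = -850 - 2*(-1 + 2*(-1*3*(-10)))/33 = -850 - 2*(-1 + 2*(-3*(-10)))/33 = -850 - 2*(-1 + 2*30)/33 = -850 - 2*(-1 + 60)/33 = -850 - 2*59/33 = -850 - 1*118/33 = -850 - 118/33 = -28168/33 ≈ -853.58)
w**2 = (-28168/33)**2 = 793436224/1089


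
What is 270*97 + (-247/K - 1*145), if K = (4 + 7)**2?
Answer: 3151198/121 ≈ 26043.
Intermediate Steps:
K = 121 (K = 11**2 = 121)
270*97 + (-247/K - 1*145) = 270*97 + (-247/121 - 1*145) = 26190 + (-247*1/121 - 145) = 26190 + (-247/121 - 145) = 26190 - 17792/121 = 3151198/121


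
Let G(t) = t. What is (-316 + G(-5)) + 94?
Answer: -227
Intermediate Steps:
(-316 + G(-5)) + 94 = (-316 - 5) + 94 = -321 + 94 = -227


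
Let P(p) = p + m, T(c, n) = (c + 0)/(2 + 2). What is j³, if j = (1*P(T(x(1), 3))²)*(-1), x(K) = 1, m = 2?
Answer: -531441/4096 ≈ -129.75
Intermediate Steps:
T(c, n) = c/4
P(p) = 2 + p (P(p) = p + 2 = 2 + p)
j = -81/16 (j = (1*(2 + (¼)*1)²)*(-1) = (1*(2 + ¼)²)*(-1) = (1*(9/4)²)*(-1) = (1*(81/16))*(-1) = (81/16)*(-1) = -81/16 ≈ -5.0625)
j³ = (-81/16)³ = -531441/4096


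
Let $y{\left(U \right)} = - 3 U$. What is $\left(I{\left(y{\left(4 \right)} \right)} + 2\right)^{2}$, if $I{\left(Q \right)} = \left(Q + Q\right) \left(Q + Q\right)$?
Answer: $334084$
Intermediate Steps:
$I{\left(Q \right)} = 4 Q^{2}$ ($I{\left(Q \right)} = 2 Q 2 Q = 4 Q^{2}$)
$\left(I{\left(y{\left(4 \right)} \right)} + 2\right)^{2} = \left(4 \left(\left(-3\right) 4\right)^{2} + 2\right)^{2} = \left(4 \left(-12\right)^{2} + 2\right)^{2} = \left(4 \cdot 144 + 2\right)^{2} = \left(576 + 2\right)^{2} = 578^{2} = 334084$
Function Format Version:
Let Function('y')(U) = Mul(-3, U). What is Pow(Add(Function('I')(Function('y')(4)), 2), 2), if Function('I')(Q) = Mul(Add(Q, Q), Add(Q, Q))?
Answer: 334084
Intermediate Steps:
Function('I')(Q) = Mul(4, Pow(Q, 2)) (Function('I')(Q) = Mul(Mul(2, Q), Mul(2, Q)) = Mul(4, Pow(Q, 2)))
Pow(Add(Function('I')(Function('y')(4)), 2), 2) = Pow(Add(Mul(4, Pow(Mul(-3, 4), 2)), 2), 2) = Pow(Add(Mul(4, Pow(-12, 2)), 2), 2) = Pow(Add(Mul(4, 144), 2), 2) = Pow(Add(576, 2), 2) = Pow(578, 2) = 334084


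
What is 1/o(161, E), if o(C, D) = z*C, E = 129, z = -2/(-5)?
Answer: 5/322 ≈ 0.015528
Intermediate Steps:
z = 2/5 (z = -2*(-1/5) = 2/5 ≈ 0.40000)
o(C, D) = 2*C/5
1/o(161, E) = 1/((2/5)*161) = 1/(322/5) = 5/322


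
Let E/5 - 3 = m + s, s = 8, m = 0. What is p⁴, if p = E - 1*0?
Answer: 9150625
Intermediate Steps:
E = 55 (E = 15 + 5*(0 + 8) = 15 + 5*8 = 15 + 40 = 55)
p = 55 (p = 55 - 1*0 = 55 + 0 = 55)
p⁴ = 55⁴ = 9150625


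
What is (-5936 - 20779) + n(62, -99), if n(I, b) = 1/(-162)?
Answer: -4327831/162 ≈ -26715.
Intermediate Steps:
n(I, b) = -1/162
(-5936 - 20779) + n(62, -99) = (-5936 - 20779) - 1/162 = -26715 - 1/162 = -4327831/162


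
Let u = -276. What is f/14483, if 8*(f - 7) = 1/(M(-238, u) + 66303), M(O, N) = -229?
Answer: 3700145/7655597936 ≈ 0.00048333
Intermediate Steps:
f = 3700145/528592 (f = 7 + 1/(8*(-229 + 66303)) = 7 + (1/8)/66074 = 7 + (1/8)*(1/66074) = 7 + 1/528592 = 3700145/528592 ≈ 7.0000)
f/14483 = (3700145/528592)/14483 = (3700145/528592)*(1/14483) = 3700145/7655597936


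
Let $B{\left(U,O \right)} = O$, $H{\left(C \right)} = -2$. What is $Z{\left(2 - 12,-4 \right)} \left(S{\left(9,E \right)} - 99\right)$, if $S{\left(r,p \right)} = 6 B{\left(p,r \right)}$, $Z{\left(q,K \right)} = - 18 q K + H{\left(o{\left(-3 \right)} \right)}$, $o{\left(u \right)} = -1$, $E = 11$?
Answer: $32490$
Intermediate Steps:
$Z{\left(q,K \right)} = -2 - 18 K q$ ($Z{\left(q,K \right)} = - 18 q K - 2 = - 18 K q - 2 = -2 - 18 K q$)
$S{\left(r,p \right)} = 6 r$
$Z{\left(2 - 12,-4 \right)} \left(S{\left(9,E \right)} - 99\right) = \left(-2 - - 72 \left(2 - 12\right)\right) \left(6 \cdot 9 - 99\right) = \left(-2 - - 72 \left(2 - 12\right)\right) \left(54 - 99\right) = \left(-2 - \left(-72\right) \left(-10\right)\right) \left(-45\right) = \left(-2 - 720\right) \left(-45\right) = \left(-722\right) \left(-45\right) = 32490$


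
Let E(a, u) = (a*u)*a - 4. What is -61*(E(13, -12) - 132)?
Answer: 132004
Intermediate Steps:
E(a, u) = -4 + u*a² (E(a, u) = u*a² - 4 = -4 + u*a²)
-61*(E(13, -12) - 132) = -61*((-4 - 12*13²) - 132) = -61*((-4 - 12*169) - 132) = -61*((-4 - 2028) - 132) = -61*(-2032 - 132) = -61*(-2164) = 132004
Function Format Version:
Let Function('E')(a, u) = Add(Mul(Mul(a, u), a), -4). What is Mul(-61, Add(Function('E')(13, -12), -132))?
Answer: 132004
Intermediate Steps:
Function('E')(a, u) = Add(-4, Mul(u, Pow(a, 2))) (Function('E')(a, u) = Add(Mul(u, Pow(a, 2)), -4) = Add(-4, Mul(u, Pow(a, 2))))
Mul(-61, Add(Function('E')(13, -12), -132)) = Mul(-61, Add(Add(-4, Mul(-12, Pow(13, 2))), -132)) = Mul(-61, Add(Add(-4, Mul(-12, 169)), -132)) = Mul(-61, Add(Add(-4, -2028), -132)) = Mul(-61, Add(-2032, -132)) = Mul(-61, -2164) = 132004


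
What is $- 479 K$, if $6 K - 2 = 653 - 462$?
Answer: $- \frac{92447}{6} \approx -15408.0$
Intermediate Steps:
$K = \frac{193}{6}$ ($K = \frac{1}{3} + \frac{653 - 462}{6} = \frac{1}{3} + \frac{1}{6} \cdot 191 = \frac{1}{3} + \frac{191}{6} = \frac{193}{6} \approx 32.167$)
$- 479 K = \left(-479\right) \frac{193}{6} = - \frac{92447}{6}$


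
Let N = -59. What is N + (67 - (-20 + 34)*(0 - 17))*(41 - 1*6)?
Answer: 10616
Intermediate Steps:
N + (67 - (-20 + 34)*(0 - 17))*(41 - 1*6) = -59 + (67 - (-20 + 34)*(0 - 17))*(41 - 1*6) = -59 + (67 - 14*(-17))*(41 - 6) = -59 + (67 - 1*(-238))*35 = -59 + (67 + 238)*35 = -59 + 305*35 = -59 + 10675 = 10616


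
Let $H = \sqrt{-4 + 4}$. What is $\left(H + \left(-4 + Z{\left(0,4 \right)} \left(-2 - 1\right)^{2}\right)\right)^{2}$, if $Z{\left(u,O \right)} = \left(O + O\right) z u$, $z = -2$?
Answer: $16$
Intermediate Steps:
$Z{\left(u,O \right)} = - 4 O u$ ($Z{\left(u,O \right)} = \left(O + O\right) \left(-2\right) u = 2 O \left(-2\right) u = - 4 O u$)
$H = 0$ ($H = \sqrt{0} = 0$)
$\left(H + \left(-4 + Z{\left(0,4 \right)} \left(-2 - 1\right)^{2}\right)\right)^{2} = \left(0 - \left(4 - \left(-4\right) 4 \cdot 0 \left(-2 - 1\right)^{2}\right)\right)^{2} = \left(0 - \left(4 + 0 \left(-3\right)^{2}\right)\right)^{2} = \left(0 + \left(-4 + 0 \cdot 9\right)\right)^{2} = \left(0 + \left(-4 + 0\right)\right)^{2} = \left(0 - 4\right)^{2} = \left(-4\right)^{2} = 16$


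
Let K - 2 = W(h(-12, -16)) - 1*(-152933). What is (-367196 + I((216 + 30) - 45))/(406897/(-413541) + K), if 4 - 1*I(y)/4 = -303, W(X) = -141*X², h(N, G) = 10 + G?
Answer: -75671386344/30572675911 ≈ -2.4751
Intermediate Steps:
K = 147859 (K = 2 + (-141*(10 - 16)² - 1*(-152933)) = 2 + (-141*(-6)² + 152933) = 2 + (-141*36 + 152933) = 2 + (-5076 + 152933) = 2 + 147857 = 147859)
I(y) = 1228 (I(y) = 16 - 4*(-303) = 16 + 1212 = 1228)
(-367196 + I((216 + 30) - 45))/(406897/(-413541) + K) = (-367196 + 1228)/(406897/(-413541) + 147859) = -365968/(406897*(-1/413541) + 147859) = -365968/(-406897/413541 + 147859) = -365968/61145351822/413541 = -365968*413541/61145351822 = -75671386344/30572675911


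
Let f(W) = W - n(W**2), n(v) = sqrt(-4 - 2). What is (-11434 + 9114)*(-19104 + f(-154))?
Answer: 44678560 + 2320*I*sqrt(6) ≈ 4.4679e+7 + 5682.8*I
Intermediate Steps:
n(v) = I*sqrt(6) (n(v) = sqrt(-6) = I*sqrt(6))
f(W) = W - I*sqrt(6)
(-11434 + 9114)*(-19104 + f(-154)) = (-11434 + 9114)*(-19104 + (-154 - I*sqrt(6))) = -2320*(-19258 - I*sqrt(6)) = 44678560 + 2320*I*sqrt(6)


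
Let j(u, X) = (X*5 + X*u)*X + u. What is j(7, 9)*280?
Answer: 274120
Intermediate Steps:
j(u, X) = u + X*(5*X + X*u) (j(u, X) = (5*X + X*u)*X + u = X*(5*X + X*u) + u = u + X*(5*X + X*u))
j(7, 9)*280 = (7 + 5*9² + 7*9²)*280 = (7 + 5*81 + 7*81)*280 = (7 + 405 + 567)*280 = 979*280 = 274120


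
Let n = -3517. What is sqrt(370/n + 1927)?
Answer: sqrt(23834318613)/3517 ≈ 43.896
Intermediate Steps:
sqrt(370/n + 1927) = sqrt(370/(-3517) + 1927) = sqrt(370*(-1/3517) + 1927) = sqrt(-370/3517 + 1927) = sqrt(6776889/3517) = sqrt(23834318613)/3517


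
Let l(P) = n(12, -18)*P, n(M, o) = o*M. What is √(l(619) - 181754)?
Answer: I*√315458 ≈ 561.66*I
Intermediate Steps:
n(M, o) = M*o
l(P) = -216*P (l(P) = (12*(-18))*P = -216*P)
√(l(619) - 181754) = √(-216*619 - 181754) = √(-133704 - 181754) = √(-315458) = I*√315458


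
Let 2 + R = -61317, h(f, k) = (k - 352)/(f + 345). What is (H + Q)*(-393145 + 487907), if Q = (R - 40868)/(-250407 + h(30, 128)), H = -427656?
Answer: -223850578361559534/5523697 ≈ -4.0525e+10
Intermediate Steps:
h(f, k) = (-352 + k)/(345 + f)
R = -61319 (R = -2 - 61317 = -61319)
Q = 2254125/5523697 (Q = (-61319 - 40868)/(-250407 + (-352 + 128)/(345 + 30)) = -102187/(-250407 - 224/375) = -102187/(-93902849/375) = -102187*(-375/93902849) = 2254125/5523697 ≈ 0.40808)
(H + Q)*(-393145 + 487907) = (-427656 + 2254125/5523697)*(-393145 + 487907) = -2362239910107/5523697*94762 = -223850578361559534/5523697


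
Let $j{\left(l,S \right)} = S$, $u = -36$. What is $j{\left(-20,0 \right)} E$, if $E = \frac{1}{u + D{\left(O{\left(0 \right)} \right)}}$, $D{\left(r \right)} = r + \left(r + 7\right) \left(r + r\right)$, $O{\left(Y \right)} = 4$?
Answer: $0$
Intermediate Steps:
$D{\left(r \right)} = r + 2 r \left(7 + r\right)$ ($D{\left(r \right)} = r + \left(7 + r\right) 2 r = r + 2 r \left(7 + r\right)$)
$E = \frac{1}{56}$ ($E = \frac{1}{-36 + 4 \left(15 + 2 \cdot 4\right)} = \frac{1}{-36 + 4 \left(15 + 8\right)} = \frac{1}{-36 + 4 \cdot 23} = \frac{1}{-36 + 92} = \frac{1}{56} \approx 0.017857$)
$j{\left(-20,0 \right)} E = 0 \cdot \frac{1}{56} = 0$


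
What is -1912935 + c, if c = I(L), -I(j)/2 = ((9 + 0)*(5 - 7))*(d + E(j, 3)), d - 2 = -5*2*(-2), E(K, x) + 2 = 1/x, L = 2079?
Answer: -1912203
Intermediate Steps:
E(K, x) = -2 + 1/x
d = 22 (d = 2 - 5*2*(-2) = 2 - 10*(-2) = 2 + 20 = 22)
I(j) = 732 (I(j) = -2*(9 + 0)*(5 - 7)*(22 + (-2 + 1/3)) = -2*9*(-2)*(22 + (-2 + ⅓)) = -(-36)*(22 - 5/3) = -(-36)*61/3 = -2*(-366) = 732)
c = 732
-1912935 + c = -1912935 + 732 = -1912203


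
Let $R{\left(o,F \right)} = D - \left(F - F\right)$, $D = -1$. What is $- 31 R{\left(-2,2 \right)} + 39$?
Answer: $70$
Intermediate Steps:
$R{\left(o,F \right)} = -1$ ($R{\left(o,F \right)} = -1 - \left(F - F\right) = -1 - 0 = -1 + 0 = -1$)
$- 31 R{\left(-2,2 \right)} + 39 = \left(-31\right) \left(-1\right) + 39 = 31 + 39 = 70$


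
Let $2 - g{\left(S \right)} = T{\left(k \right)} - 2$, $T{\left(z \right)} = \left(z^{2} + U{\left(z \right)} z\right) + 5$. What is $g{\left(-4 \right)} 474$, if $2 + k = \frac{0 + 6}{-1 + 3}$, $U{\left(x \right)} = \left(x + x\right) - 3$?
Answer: $-474$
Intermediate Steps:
$U{\left(x \right)} = -3 + 2 x$ ($U{\left(x \right)} = 2 x - 3 = -3 + 2 x$)
$k = 1$ ($k = -2 + \frac{0 + 6}{-1 + 3} = -2 + \frac{6}{2} = -2 + 6 \cdot \frac{1}{2} = -2 + 3 = 1$)
$T{\left(z \right)} = 5 + z^{2} + z \left(-3 + 2 z\right)$ ($T{\left(z \right)} = \left(z^{2} + \left(-3 + 2 z\right) z\right) + 5 = \left(z^{2} + z \left(-3 + 2 z\right)\right) + 5 = 5 + z^{2} + z \left(-3 + 2 z\right)$)
$g{\left(S \right)} = -1$ ($g{\left(S \right)} = 2 - \left(\left(5 - 3 + 3 \cdot 1^{2}\right) - 2\right) = 2 - \left(\left(5 - 3 + 3 \cdot 1\right) - 2\right) = 2 - \left(\left(5 - 3 + 3\right) - 2\right) = 2 - \left(5 - 2\right) = 2 - 3 = -1$)
$g{\left(-4 \right)} 474 = \left(-1\right) 474 = -474$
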